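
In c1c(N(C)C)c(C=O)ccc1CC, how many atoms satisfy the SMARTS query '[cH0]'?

3

The query [cH0] means: aromatic carbon with no attached hydrogen (substituted or ring-fusion).
Check the 13 heavy atoms by environment: 3× c (aromatic, H0) → match; 3× c (aromatic, H1) → no; 1× C (H2) → no; 3× C (H3) → no; 1× N (H0) → no; 1× C (H1) → no; 1× O (H0) → no.
That gives 3 matching atoms.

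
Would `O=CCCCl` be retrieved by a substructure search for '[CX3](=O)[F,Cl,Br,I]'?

The pattern [CX3](=O)[F,Cl,Br,I] describes a carbonyl carbon bonded to a halogen — an acyl halide.
The closest candidate here is a chloro substituent, but the Cl is not on a carbonyl carbon. No other fragment satisfies the full query, so there is no match.

No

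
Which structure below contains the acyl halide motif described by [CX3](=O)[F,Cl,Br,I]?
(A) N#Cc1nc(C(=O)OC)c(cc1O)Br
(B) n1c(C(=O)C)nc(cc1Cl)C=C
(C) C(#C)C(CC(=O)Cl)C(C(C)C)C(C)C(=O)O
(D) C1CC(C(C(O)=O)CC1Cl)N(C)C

C

[CX3](=O)[F,Cl,Br,I] describes a carbonyl carbon bonded to a halogen (an acyl halide).
(A) has a methyl-ester group (-C(=O)OCH3) but the carbonyl is bonded to -O-C, not to a halogen.
(B) has a chloro substituent but the Cl is not on a carbonyl carbon.
(C) contains an acyl chloride (-C(=O)Cl), which satisfies every atom and bond constraint.
(D) has a chloro substituent but the Cl is not on a carbonyl carbon.
So the answer is (C).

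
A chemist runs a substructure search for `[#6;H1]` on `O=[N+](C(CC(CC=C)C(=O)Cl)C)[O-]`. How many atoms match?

3

The query [#6;H1] means: any carbon bearing exactly one hydrogen.
Check the 13 heavy atoms by environment: 1× C (H3) → no; 3× C (H1) → match; 3× C (H2) → no; 1× N (charge +1, H0) → no; 1× O (charge -1, H0) → no; 2× O (H0) → no; 1× C (H0) → no; 1× Cl (H0) → no.
That gives 3 matching atoms.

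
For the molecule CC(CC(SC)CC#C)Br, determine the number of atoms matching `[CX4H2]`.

2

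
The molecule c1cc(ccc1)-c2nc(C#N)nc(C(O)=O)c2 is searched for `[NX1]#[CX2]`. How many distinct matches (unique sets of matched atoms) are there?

[NX1]#[CX2] is the SMARTS for a nitrile: a nitrogen triple-bonded to a two-connected carbon.
Exactly one fragment in the molecule meets all constraints, giving 1 match.

1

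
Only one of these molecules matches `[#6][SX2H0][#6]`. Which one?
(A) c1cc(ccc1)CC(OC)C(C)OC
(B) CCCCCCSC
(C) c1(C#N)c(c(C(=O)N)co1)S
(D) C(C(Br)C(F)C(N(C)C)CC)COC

[#6][SX2H0][#6] describes an aliphatic sulfur bridging two carbons with no H on the sulfur (a thioether).
(A) has a methoxy ether (-OCH3) but the bridging atom is O, not S.
(B) contains a methylthio ether (-SCH3), which satisfies every atom and bond constraint.
(C) has a thiol (-SH) but the sulfur has H1, not H0 bridging two carbons.
(D) has a methoxy ether (-OCH3) but the bridging atom is O, not S.
So the answer is (B).

B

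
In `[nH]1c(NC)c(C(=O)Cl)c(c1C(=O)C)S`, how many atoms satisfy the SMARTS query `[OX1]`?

The query [OX1] means: aliphatic oxygen with one total connection — typically a carbonyl =O or an oxide.
Check the 14 heavy atoms by environment: 1× n (aromatic, X3) → no; 4× c (aromatic, X3) → no; 2× C (X3) → no; 2× O (X1) → match; 2× C (X4) → no; 1× N (X3) → no; 1× Cl (X1) → no; 1× S (X2) → no.
That gives 2 matching atoms.

2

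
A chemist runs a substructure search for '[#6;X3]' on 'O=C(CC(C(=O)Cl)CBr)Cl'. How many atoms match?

2

Check the 10 heavy atoms by environment: 3× C (X4) → no; 2× C (X3) → match; 2× O (X1) → no; 2× Cl (X1) → no; 1× Br (X1) → no.
That gives 2 matching atoms.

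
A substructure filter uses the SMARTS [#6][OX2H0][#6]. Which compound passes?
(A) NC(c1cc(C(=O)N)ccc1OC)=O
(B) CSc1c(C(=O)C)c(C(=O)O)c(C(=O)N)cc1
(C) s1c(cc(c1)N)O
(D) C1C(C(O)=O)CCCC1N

A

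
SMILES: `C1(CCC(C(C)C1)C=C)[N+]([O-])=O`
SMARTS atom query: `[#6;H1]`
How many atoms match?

4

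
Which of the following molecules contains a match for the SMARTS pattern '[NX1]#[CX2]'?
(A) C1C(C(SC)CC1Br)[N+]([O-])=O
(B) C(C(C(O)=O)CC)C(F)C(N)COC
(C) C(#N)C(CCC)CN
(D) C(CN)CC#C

[NX1]#[CX2] describes a nitrogen triple-bonded to a two-connected carbon (a nitrile).
(A) has a nitro group (-[N+](=O)[O-]) but there is no C#N triple bond.
(B) has a primary amino group (-NH2) but the nitrogen is NX3 (three connections), not NX1 triple-bonded.
(C) contains a nitrile (-C#N), which satisfies every atom and bond constraint.
(D) has a primary amino group (-NH2) but the nitrogen is NX3 (three connections), not NX1 triple-bonded.
So the answer is (C).

C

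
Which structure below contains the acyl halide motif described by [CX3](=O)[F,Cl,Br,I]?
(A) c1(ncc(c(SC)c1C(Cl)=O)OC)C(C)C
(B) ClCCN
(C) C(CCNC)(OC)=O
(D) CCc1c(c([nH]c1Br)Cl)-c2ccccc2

A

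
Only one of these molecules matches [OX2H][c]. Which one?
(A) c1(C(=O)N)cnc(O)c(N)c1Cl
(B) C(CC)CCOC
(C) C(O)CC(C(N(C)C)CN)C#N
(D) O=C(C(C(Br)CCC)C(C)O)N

A

[OX2H][c] describes a hydroxyl oxygen attached to an aromatic carbon (a phenol).
(A) contains a hydroxyl group (-OH), which satisfies every atom and bond constraint.
(B) has a methoxy ether (-OCH3) but the oxygen has H0, not H1.
(C) has a hydroxyl group (-OH) but the -OH is on an aliphatic carbon, not an aromatic c.
(D) has a hydroxyl group (-OH) but the -OH is on an aliphatic carbon, not an aromatic c.
So the answer is (A).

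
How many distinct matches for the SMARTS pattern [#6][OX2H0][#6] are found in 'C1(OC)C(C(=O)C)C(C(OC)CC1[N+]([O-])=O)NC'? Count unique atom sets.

2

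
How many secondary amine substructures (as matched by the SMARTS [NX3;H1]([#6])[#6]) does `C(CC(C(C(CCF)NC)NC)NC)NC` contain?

4

[NX3;H1]([#6])[#6] is the SMARTS for a secondary amine: a trivalent nitrogen with one H, bonded to two carbons.
The molecule carries 4 separate instances of an N-methylamino group (-NHCH3) meeting every constraint; each maps to a distinct set of atoms, giving 4 matches.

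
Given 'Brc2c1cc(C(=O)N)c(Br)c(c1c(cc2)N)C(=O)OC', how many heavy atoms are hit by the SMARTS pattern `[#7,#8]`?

5

The query [#7,#8] means: nitrogen or oxygen (comma = OR).
Check the 20 heavy atoms by environment: 10× c (aromatic) → no; 3× C → no; 3× O → match; 2× Br → no; 2× N → match.
Summing the matching environments: 3 + 2 = 5 matching atoms.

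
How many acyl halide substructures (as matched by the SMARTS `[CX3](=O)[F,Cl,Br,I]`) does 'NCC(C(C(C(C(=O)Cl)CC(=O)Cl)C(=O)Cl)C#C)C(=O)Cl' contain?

[CX3](=O)[F,Cl,Br,I] is the SMARTS for an acyl halide: a carbonyl carbon bonded to a halogen.
The molecule carries 4 separate instances of an acyl chloride (-C(=O)Cl) meeting every constraint; each maps to a distinct set of atoms, giving 4 matches.

4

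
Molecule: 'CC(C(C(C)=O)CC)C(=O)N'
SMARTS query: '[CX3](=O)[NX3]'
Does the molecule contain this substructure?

Yes

The pattern [CX3](=O)[NX3] describes a carbonyl carbon bonded to a trivalent nitrogen — an amide.
The molecule carries a primary amide (-C(=O)NH2), whose atoms satisfy every constraint of the query, so the pattern matches.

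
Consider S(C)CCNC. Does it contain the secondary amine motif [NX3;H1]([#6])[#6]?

Yes

The pattern [NX3;H1]([#6])[#6] describes a trivalent nitrogen with one H, bonded to two carbons — a secondary amine.
The molecule carries an N-methylamino group (-NHCH3), whose atoms satisfy every constraint of the query, so the pattern matches.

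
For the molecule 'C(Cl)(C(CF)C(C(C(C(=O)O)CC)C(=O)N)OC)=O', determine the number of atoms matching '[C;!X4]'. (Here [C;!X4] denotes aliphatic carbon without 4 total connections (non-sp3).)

3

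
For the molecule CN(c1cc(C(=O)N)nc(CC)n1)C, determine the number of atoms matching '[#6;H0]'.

The query [#6;H0] means: any carbon with no attached hydrogen.
Check the 14 heavy atoms by environment: 2× n (aromatic, H0) → no; 3× c (aromatic, H0) → match; 1× c (aromatic, H1) → no; 1× C (H0) → match; 1× O (H0) → no; 1× N (H2) → no; 1× C (H2) → no; 3× C (H3) → no; 1× N (H0) → no.
Summing the matching environments: 3 + 1 = 4 matching atoms.

4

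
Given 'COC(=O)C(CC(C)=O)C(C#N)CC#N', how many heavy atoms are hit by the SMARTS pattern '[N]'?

The query [N] means: uppercase N matches aliphatic (non-aromatic) nitrogen only.
Check the 15 heavy atoms by environment: 10× C → no; 3× O → no; 2× N → match.
That gives 2 matching atoms.

2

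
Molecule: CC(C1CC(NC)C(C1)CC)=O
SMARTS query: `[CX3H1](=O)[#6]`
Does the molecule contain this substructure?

The pattern [CX3H1](=O)[#6] describes an sp2 carbon with one H, double-bonded to O and single-bonded to carbon — an aldehyde.
The closest candidate here is an acetyl/ketone group (-C(=O)CH3), but the carbonyl carbon has H0 (two carbon neighbours), not H1. No other fragment satisfies the full query, so there is no match.

No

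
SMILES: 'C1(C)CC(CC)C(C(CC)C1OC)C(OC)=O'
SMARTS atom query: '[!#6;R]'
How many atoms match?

0

The query [!#6;R] means: non-carbon atom that is part of a ring.
Check the 17 heavy atoms by environment: 6× C (in 6-ring) → no; 8× C (acyclic) → no; 3× O (acyclic) → no.
No environment satisfies the query, so 0 matching atoms.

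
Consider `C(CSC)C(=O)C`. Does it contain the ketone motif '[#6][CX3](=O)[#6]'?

The pattern [#6][CX3](=O)[#6] describes a carbonyl carbon (no H) flanked by two carbons — a ketone.
The molecule carries an acetyl/ketone group (-C(=O)CH3), whose atoms satisfy every constraint of the query, so the pattern matches.

Yes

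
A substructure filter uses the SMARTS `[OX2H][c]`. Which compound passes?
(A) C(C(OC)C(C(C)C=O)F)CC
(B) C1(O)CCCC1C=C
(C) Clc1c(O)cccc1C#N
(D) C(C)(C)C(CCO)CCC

[OX2H][c] describes a hydroxyl oxygen attached to an aromatic carbon (a phenol).
(A) has a methoxy ether (-OCH3) but the oxygen has H0, not H1.
(B) has a hydroxyl group (-OH) but the -OH is on an aliphatic carbon, not an aromatic c.
(C) contains a hydroxyl group (-OH), which satisfies every atom and bond constraint.
(D) has a hydroxyl group (-OH) but the -OH is on an aliphatic carbon, not an aromatic c.
So the answer is (C).

C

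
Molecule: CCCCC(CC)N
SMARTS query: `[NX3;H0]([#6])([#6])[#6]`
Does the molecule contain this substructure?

The pattern [NX3;H0]([#6])([#6])[#6] describes a trivalent nitrogen with no H, bonded to three carbons — a tertiary amine.
The closest candidate here is a primary amino group (-NH2), but the nitrogen has H2, not H0 with three carbons. No other fragment satisfies the full query, so there is no match.

No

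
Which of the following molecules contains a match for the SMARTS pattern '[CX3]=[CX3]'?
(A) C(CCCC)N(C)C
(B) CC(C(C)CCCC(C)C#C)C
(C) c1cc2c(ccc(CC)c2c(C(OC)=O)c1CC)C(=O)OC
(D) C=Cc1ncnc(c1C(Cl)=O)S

[CX3]=[CX3] describes a non-aromatic C=C double bond between two sp2 carbons (an alkene).
(A) has an ethyl group (-CH2CH3) but its C-C bond is a single bond between CX4 carbons, not CX3=CX3.
(B) has an ethynyl group (-C#CH) but the C-C bond is a triple bond, not a double bond.
(C) has an ethyl group (-CH2CH3) but its C-C bond is a single bond between CX4 carbons, not CX3=CX3.
(D) contains a vinyl group (-CH=CH2), which satisfies every atom and bond constraint.
So the answer is (D).

D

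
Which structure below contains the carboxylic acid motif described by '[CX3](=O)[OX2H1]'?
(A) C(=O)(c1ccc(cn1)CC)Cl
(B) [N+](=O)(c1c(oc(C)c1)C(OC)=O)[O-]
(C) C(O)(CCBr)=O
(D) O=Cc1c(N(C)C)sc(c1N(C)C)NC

[CX3](=O)[OX2H1] describes an sp2 carbon double-bonded to O and single-bonded to an -OH oxygen (a carboxylic acid).
(A) has an acyl chloride (-C(=O)Cl) but the carbonyl is bonded to Cl, not to an -OH oxygen.
(B) has a methyl-ester group (-C(=O)OCH3) but the singly-bonded O has no H (OX2H0, not OX2H1).
(C) contains a carboxylic acid group (-C(=O)OH), which satisfies every atom and bond constraint.
(D) has an aldehyde (-CHO) but there is no singly-bonded oxygen on the carbonyl carbon.
So the answer is (C).

C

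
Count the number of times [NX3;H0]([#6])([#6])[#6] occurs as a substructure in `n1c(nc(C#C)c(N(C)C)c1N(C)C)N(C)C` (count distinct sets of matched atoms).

[NX3;H0]([#6])([#6])[#6] is the SMARTS for a tertiary amine: a trivalent nitrogen with no H, bonded to three carbons.
The molecule carries 3 separate instances of a dimethylamino group (-N(CH3)2) meeting every constraint; each maps to a distinct set of atoms, giving 3 matches.

3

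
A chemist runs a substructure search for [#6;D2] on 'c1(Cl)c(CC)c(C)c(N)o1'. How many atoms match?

The query [#6;D2] means: any carbon bonded to exactly two heavy atoms.
Check the 10 heavy atoms by environment: 1× o (aromatic, D2) → no; 4× c (aromatic, D3) → no; 1× Cl (D1) → no; 2× C (D1) → no; 1× C (D2) → match; 1× N (D1) → no.
That gives 1 matching atom.

1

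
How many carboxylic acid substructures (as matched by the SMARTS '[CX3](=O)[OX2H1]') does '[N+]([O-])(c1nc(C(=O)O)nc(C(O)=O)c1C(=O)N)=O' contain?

2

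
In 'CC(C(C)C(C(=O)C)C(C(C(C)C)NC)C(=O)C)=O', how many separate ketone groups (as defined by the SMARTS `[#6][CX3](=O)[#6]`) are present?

[#6][CX3](=O)[#6] is the SMARTS for a ketone: a carbonyl carbon (no H) flanked by two carbons.
The molecule carries 3 separate instances of an acetyl/ketone group (-C(=O)CH3) meeting every constraint; each maps to a distinct set of atoms, giving 3 matches.

3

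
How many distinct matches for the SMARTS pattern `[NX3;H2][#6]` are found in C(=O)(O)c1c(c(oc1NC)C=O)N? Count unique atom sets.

1

[NX3;H2][#6] is the SMARTS for a primary amine: a trivalent nitrogen with two H attached to carbon.
Exactly one fragment in the molecule meets all constraints, giving 1 match.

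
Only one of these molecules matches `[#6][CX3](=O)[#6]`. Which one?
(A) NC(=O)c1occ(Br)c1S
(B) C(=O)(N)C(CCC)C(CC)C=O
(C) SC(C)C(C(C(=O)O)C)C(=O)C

C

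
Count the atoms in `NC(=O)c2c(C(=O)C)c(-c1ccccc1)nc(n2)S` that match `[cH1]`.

The query [cH1] means: aromatic carbon bearing exactly one hydrogen.
Check the 19 heavy atoms by environment: 2× n (aromatic, H0) → no; 5× c (aromatic, H0) → no; 2× C (H0) → no; 2× O (H0) → no; 1× C (H3) → no; 1× S (H1) → no; 5× c (aromatic, H1) → match; 1× N (H2) → no.
That gives 5 matching atoms.

5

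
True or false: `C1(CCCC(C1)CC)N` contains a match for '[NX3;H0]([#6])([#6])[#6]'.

False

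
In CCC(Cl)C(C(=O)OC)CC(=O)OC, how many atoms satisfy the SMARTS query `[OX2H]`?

0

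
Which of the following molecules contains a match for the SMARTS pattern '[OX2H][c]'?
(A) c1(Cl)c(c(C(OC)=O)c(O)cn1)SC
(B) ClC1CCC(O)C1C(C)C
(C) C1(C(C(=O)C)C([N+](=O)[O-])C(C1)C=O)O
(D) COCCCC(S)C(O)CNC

[OX2H][c] describes a hydroxyl oxygen attached to an aromatic carbon (a phenol).
(A) contains a hydroxyl group (-OH), which satisfies every atom and bond constraint.
(B) has a hydroxyl group (-OH) but the -OH is on an aliphatic carbon, not an aromatic c.
(C) has a hydroxyl group (-OH) but the -OH is on an aliphatic carbon, not an aromatic c.
(D) has a hydroxyl group (-OH) but the -OH is on an aliphatic carbon, not an aromatic c.
So the answer is (A).

A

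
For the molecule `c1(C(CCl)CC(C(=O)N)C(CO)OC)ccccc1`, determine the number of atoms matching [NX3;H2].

1

The query [NX3;H2] means: aliphatic N with 3 total connections, two of them H — an -NH2 nitrogen (amine or amide).
Check the 19 heavy atoms by environment: 3× C (H2, X4) → no; 3× C (H1, X4) → no; 1× C (H0, X3) → no; 1× O (H0, X1) → no; 1× N (H2, X3) → match; 1× O (H1, X2) → no; 1× c (aromatic, H0, X3) → no; 5× c (aromatic, H1, X3) → no; 1× Cl (H0, X1) → no; 1× O (H0, X2) → no; 1× C (H3, X4) → no.
That gives 1 matching atom.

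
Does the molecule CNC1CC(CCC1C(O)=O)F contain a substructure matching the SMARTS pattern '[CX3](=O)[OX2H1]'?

Yes

The pattern [CX3](=O)[OX2H1] describes an sp2 carbon double-bonded to O and single-bonded to an -OH oxygen — a carboxylic acid.
The molecule carries a carboxylic acid group (-C(=O)OH), whose atoms satisfy every constraint of the query, so the pattern matches.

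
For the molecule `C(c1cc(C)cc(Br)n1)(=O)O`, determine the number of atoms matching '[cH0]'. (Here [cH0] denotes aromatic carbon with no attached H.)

3

Check the 11 heavy atoms by environment: 1× n (aromatic, H0) → no; 3× c (aromatic, H0) → match; 2× c (aromatic, H1) → no; 1× C (H0) → no; 1× O (H0) → no; 1× O (H1) → no; 1× Br (H0) → no; 1× C (H3) → no.
That gives 3 matching atoms.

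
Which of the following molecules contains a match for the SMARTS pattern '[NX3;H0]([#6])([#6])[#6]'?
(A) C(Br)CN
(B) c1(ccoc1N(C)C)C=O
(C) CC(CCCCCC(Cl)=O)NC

[NX3;H0]([#6])([#6])[#6] describes a trivalent nitrogen with no H, bonded to three carbons (a tertiary amine).
(A) has a primary amino group (-NH2) but the nitrogen has H2, not H0 with three carbons.
(B) contains a dimethylamino group (-N(CH3)2), which satisfies every atom and bond constraint.
(C) has an N-methylamino group (-NHCH3) but the nitrogen still has one H (H1), not H0.
So the answer is (B).

B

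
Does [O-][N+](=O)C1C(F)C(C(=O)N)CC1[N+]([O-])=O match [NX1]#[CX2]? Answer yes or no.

No

The pattern [NX1]#[CX2] describes a nitrogen triple-bonded to a two-connected carbon — a nitrile.
The closest candidate here is a nitro group (-[N+](=O)[O-]), but there is no C#N triple bond. No other fragment satisfies the full query, so there is no match.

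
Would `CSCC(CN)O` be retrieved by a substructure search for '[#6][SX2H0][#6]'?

Yes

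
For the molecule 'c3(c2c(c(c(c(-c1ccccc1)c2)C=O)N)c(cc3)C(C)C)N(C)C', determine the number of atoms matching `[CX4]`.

5

Check the 25 heavy atoms by environment: 16× c (aromatic, X3) → no; 2× N (X3) → no; 5× C (X4) → match; 1× C (X3) → no; 1× O (X1) → no.
That gives 5 matching atoms.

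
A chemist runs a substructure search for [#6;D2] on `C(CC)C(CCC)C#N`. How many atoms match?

Check the 9 heavy atoms by environment: 5× C (D2) → match; 1× C (D3) → no; 2× C (D1) → no; 1× N (D1) → no.
That gives 5 matching atoms.

5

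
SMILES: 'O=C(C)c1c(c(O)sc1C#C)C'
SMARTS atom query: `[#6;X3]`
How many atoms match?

The query [#6;X3] means: any carbon (aromatic or not) with three total connections.
Check the 12 heavy atoms by environment: 1× s (aromatic, X2) → no; 4× c (aromatic, X3) → match; 2× C (X2) → no; 2× C (X4) → no; 1× C (X3) → match; 1× O (X1) → no; 1× O (X2) → no.
Summing the matching environments: 4 + 1 = 5 matching atoms.

5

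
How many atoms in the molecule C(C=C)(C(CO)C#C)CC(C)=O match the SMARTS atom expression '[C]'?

Check the 12 heavy atoms by environment: 10× C → match; 2× O → no.
That gives 10 matching atoms.

10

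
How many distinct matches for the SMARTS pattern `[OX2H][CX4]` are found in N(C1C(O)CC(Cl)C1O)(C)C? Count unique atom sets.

2

[OX2H][CX4] is the SMARTS for an aliphatic alcohol: a hydroxyl oxygen bound to an sp3 (X4) carbon.
The molecule carries 2 separate instances of a hydroxyl group (-OH) meeting every constraint; each maps to a distinct set of atoms, giving 2 matches.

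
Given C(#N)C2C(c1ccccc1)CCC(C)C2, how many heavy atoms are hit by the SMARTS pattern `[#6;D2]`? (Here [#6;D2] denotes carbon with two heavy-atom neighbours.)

The query [#6;D2] means: any carbon bonded to exactly two heavy atoms.
Check the 15 heavy atoms by environment: 3× C (D3) → no; 4× C (D2) → match; 1× N (D1) → no; 1× C (D1) → no; 1× c (aromatic, D3) → no; 5× c (aromatic, D2) → match.
Summing the matching environments: 4 + 5 = 9 matching atoms.

9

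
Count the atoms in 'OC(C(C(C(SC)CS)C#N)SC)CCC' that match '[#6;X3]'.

0

The query [#6;X3] means: any carbon (aromatic or not) with three total connections.
Check the 16 heavy atoms by environment: 10× C (X4) → no; 3× S (X2) → no; 1× C (X2) → no; 1× N (X1) → no; 1× O (X2) → no.
No environment satisfies the query, so 0 matching atoms.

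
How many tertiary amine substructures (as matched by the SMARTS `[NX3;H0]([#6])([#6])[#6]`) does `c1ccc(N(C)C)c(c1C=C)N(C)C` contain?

[NX3;H0]([#6])([#6])[#6] is the SMARTS for a tertiary amine: a trivalent nitrogen with no H, bonded to three carbons.
The molecule carries 2 separate instances of a dimethylamino group (-N(CH3)2) meeting every constraint; each maps to a distinct set of atoms, giving 2 matches.

2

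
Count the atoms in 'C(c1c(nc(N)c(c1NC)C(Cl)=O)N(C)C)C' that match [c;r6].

5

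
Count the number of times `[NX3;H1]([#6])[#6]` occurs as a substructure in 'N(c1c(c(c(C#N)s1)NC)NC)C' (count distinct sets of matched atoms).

3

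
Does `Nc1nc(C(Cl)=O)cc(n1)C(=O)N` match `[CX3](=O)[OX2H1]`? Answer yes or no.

No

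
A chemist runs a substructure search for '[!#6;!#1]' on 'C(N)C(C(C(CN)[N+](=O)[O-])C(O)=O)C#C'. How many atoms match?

7

Check the 15 heavy atoms by environment: 8× C → no; 3× O → match; 1× N (charge +1) → match; 1× O (charge -1) → match; 2× N → match.
Summing the matching environments: 3 + 1 + 1 + 2 = 7 matching atoms.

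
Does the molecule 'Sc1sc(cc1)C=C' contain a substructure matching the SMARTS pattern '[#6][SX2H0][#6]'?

No

The pattern [#6][SX2H0][#6] describes an aliphatic sulfur bridging two carbons with no H on the sulfur — a thioether.
The closest candidate here is a thiol (-SH), but the sulfur has H1, not H0 bridging two carbons. No other fragment satisfies the full query, so there is no match.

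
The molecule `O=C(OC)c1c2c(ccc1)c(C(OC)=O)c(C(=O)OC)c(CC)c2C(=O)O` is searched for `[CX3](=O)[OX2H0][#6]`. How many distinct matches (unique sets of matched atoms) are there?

3

[CX3](=O)[OX2H0][#6] is the SMARTS for an ester: a carbonyl carbon bonded to an oxygen that is itself bonded to carbon (no H on that O).
The molecule carries 3 separate instances of a methyl-ester group (-C(=O)OCH3) meeting every constraint; each maps to a distinct set of atoms, giving 3 matches.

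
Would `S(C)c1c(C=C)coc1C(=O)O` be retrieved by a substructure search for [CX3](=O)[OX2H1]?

The pattern [CX3](=O)[OX2H1] describes an sp2 carbon double-bonded to O and single-bonded to an -OH oxygen — a carboxylic acid.
The molecule carries a carboxylic acid group (-C(=O)OH), whose atoms satisfy every constraint of the query, so the pattern matches.

Yes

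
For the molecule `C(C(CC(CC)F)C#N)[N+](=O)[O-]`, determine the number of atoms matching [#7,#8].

4

The query [#7,#8] means: nitrogen or oxygen (comma = OR).
Check the 12 heavy atoms by environment: 7× C → no; 1× N (charge +1) → match; 1× O (charge -1) → match; 1× O → match; 1× F → no; 1× N → match.
Summing the matching environments: 1 + 1 + 1 + 1 = 4 matching atoms.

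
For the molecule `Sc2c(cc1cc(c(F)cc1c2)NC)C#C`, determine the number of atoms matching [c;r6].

10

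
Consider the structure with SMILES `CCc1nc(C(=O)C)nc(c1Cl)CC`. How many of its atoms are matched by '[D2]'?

The query [D2] means: atom with exactly two heavy-atom neighbours.
Check the 14 heavy atoms by environment: 2× n (aromatic, D2) → match; 4× c (aromatic, D3) → no; 1× Cl (D1) → no; 1× C (D3) → no; 1× O (D1) → no; 3× C (D1) → no; 2× C (D2) → match.
Summing the matching environments: 2 + 2 = 4 matching atoms.

4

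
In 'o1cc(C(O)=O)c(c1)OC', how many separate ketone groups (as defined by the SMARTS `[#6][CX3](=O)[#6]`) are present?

[#6][CX3](=O)[#6] is the SMARTS for a ketone: a carbonyl carbon (no H) flanked by two carbons.
The molecule has a carboxylic acid group (-C(=O)OH), but one neighbour of the carbonyl carbon is O, not C; nothing else fits, so there are 0 matches.

0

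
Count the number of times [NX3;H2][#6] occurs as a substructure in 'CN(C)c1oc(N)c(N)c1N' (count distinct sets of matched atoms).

3

[NX3;H2][#6] is the SMARTS for a primary amine: a trivalent nitrogen with two H attached to carbon.
The molecule carries 3 separate instances of a primary amino group (-NH2) meeting every constraint; each maps to a distinct set of atoms, giving 3 matches.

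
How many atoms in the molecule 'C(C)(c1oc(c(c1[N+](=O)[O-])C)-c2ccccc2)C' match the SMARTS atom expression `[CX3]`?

0

The query [CX3] means: C with X3: aliphatic carbon with exactly 3 total connections.
Check the 18 heavy atoms by environment: 1× o (aromatic, X2) → no; 10× c (aromatic, X3) → no; 4× C (X4) → no; 1× N (charge +1, X3) → no; 1× O (charge -1, X1) → no; 1× O (X1) → no.
No environment satisfies the query, so 0 matching atoms.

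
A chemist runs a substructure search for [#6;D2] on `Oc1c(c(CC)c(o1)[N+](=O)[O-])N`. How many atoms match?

1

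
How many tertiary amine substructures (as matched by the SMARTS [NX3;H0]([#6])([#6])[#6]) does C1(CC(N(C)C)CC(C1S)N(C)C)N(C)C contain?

3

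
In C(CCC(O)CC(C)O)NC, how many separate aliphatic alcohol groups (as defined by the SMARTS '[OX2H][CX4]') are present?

2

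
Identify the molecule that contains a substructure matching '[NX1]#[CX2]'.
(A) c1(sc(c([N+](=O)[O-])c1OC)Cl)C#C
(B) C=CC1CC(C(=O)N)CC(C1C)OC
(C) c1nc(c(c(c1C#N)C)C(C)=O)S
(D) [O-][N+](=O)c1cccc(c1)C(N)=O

[NX1]#[CX2] describes a nitrogen triple-bonded to a two-connected carbon (a nitrile).
(A) has a nitro group (-[N+](=O)[O-]) but there is no C#N triple bond.
(B) has a primary amide (-C(=O)NH2) but the nitrogen is NX3, not NX1.
(C) contains a nitrile (-C#N), which satisfies every atom and bond constraint.
(D) has a nitro group (-[N+](=O)[O-]) but there is no C#N triple bond.
So the answer is (C).

C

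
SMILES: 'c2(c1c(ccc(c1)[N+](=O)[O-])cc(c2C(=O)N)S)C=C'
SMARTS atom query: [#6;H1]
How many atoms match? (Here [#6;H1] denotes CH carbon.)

5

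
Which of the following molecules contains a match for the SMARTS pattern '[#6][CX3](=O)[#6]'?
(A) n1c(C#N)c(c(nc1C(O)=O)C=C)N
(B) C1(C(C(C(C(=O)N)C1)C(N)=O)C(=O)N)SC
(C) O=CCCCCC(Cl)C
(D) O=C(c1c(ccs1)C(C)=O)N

[#6][CX3](=O)[#6] describes a carbonyl carbon (no H) flanked by two carbons (a ketone).
(A) has a carboxylic acid group (-C(=O)OH) but one neighbour of the carbonyl carbon is O, not C.
(B) has a primary amide (-C(=O)NH2) but one neighbour of the carbonyl carbon is N, not C.
(C) has an aldehyde (-CHO) but the carbonyl carbon has H1, so it is not flanked by two carbons.
(D) contains an acetyl/ketone group (-C(=O)CH3), which satisfies every atom and bond constraint.
So the answer is (D).

D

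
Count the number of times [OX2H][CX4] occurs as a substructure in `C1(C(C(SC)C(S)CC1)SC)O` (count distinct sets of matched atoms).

[OX2H][CX4] is the SMARTS for an aliphatic alcohol: a hydroxyl oxygen bound to an sp3 (X4) carbon.
Exactly one fragment in the molecule meets all constraints, giving 1 match.

1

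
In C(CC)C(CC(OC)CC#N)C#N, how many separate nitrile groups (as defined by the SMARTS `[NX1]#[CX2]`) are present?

2

[NX1]#[CX2] is the SMARTS for a nitrile: a nitrogen triple-bonded to a two-connected carbon.
The molecule carries 2 separate instances of a nitrile (-C#N) meeting every constraint; each maps to a distinct set of atoms, giving 2 matches.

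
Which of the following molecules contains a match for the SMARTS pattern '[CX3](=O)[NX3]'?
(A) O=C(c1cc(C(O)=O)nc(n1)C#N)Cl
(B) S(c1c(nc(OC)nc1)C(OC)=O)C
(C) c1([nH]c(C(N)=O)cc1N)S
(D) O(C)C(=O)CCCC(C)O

C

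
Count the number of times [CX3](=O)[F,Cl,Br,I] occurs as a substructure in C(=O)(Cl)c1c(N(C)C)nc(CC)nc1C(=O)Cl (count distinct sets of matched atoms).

2

[CX3](=O)[F,Cl,Br,I] is the SMARTS for an acyl halide: a carbonyl carbon bonded to a halogen.
The molecule carries 2 separate instances of an acyl chloride (-C(=O)Cl) meeting every constraint; each maps to a distinct set of atoms, giving 2 matches.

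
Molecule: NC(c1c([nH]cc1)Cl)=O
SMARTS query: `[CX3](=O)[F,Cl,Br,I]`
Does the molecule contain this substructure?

The pattern [CX3](=O)[F,Cl,Br,I] describes a carbonyl carbon bonded to a halogen — an acyl halide.
The closest candidate here is a chloro substituent, but the Cl is not on a carbonyl carbon. No other fragment satisfies the full query, so there is no match.

No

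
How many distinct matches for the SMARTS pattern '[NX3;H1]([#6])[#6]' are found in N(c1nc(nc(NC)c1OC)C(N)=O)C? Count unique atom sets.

2

[NX3;H1]([#6])[#6] is the SMARTS for a secondary amine: a trivalent nitrogen with one H, bonded to two carbons.
The molecule carries 2 separate instances of an N-methylamino group (-NHCH3) meeting every constraint; each maps to a distinct set of atoms, giving 2 matches.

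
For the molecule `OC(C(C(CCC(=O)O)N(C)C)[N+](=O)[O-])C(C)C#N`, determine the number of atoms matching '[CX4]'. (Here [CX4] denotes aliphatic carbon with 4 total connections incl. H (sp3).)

9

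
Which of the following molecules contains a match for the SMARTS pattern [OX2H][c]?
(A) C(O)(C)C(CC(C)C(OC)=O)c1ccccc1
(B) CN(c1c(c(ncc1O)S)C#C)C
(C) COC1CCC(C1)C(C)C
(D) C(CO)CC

[OX2H][c] describes a hydroxyl oxygen attached to an aromatic carbon (a phenol).
(A) has a hydroxyl group (-OH) but the -OH is on an aliphatic carbon, not an aromatic c.
(B) contains a hydroxyl group (-OH), which satisfies every atom and bond constraint.
(C) has a methoxy ether (-OCH3) but the oxygen has H0, not H1.
(D) has a hydroxyl group (-OH) but the -OH is on an aliphatic carbon, not an aromatic c.
So the answer is (B).

B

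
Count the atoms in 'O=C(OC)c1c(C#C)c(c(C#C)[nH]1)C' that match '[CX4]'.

2

The query [CX4] means: C with X4: aliphatic carbon with exactly 4 total connections (bonds + H).
Check the 14 heavy atoms by environment: 1× n (aromatic, X3) → no; 4× c (aromatic, X3) → no; 4× C (X2) → no; 1× C (X3) → no; 1× O (X1) → no; 1× O (X2) → no; 2× C (X4) → match.
That gives 2 matching atoms.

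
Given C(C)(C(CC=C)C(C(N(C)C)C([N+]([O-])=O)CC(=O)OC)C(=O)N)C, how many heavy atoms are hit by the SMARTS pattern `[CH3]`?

5

The query [CH3] means: aliphatic carbon with exactly three hydrogens.
Check the 24 heavy atoms by environment: 3× C (H2) → no; 6× C (H1) → no; 1× N (H0) → no; 5× C (H3) → match; 2× C (H0) → no; 4× O (H0) → no; 1× N (H2) → no; 1× N (charge +1, H0) → no; 1× O (charge -1, H0) → no.
That gives 5 matching atoms.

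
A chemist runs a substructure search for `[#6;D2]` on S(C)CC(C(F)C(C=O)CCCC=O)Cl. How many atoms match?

6

The query [#6;D2] means: any carbon bonded to exactly two heavy atoms.
Check the 15 heavy atoms by environment: 6× C (D2) → match; 3× C (D3) → no; 2× O (D1) → no; 1× F (D1) → no; 1× Cl (D1) → no; 1× S (D2) → no; 1× C (D1) → no.
That gives 6 matching atoms.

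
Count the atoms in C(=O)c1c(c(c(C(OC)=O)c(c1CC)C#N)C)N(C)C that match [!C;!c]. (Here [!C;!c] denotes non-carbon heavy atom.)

5

The query [!C;!c] means: neither aliphatic nor aromatic carbon — same as [!#6].
Check the 20 heavy atoms by environment: 6× c (aromatic) → no; 9× C → no; 3× O → match; 2× N → match.
Summing the matching environments: 3 + 2 = 5 matching atoms.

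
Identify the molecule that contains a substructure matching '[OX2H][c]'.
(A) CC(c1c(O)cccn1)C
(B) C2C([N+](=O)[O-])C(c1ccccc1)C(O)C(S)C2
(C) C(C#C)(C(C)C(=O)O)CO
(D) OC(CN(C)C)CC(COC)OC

A

[OX2H][c] describes a hydroxyl oxygen attached to an aromatic carbon (a phenol).
(A) contains a hydroxyl group (-OH), which satisfies every atom and bond constraint.
(B) has a hydroxyl group (-OH) but the -OH is on an aliphatic carbon, not an aromatic c.
(C) has a hydroxyl group (-OH) but the -OH is on an aliphatic carbon, not an aromatic c.
(D) has a hydroxyl group (-OH) but the -OH is on an aliphatic carbon, not an aromatic c.
So the answer is (A).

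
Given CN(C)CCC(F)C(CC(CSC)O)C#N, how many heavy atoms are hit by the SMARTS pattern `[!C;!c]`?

5

The query [!C;!c] means: neither aliphatic nor aromatic carbon — same as [!#6].
Check the 16 heavy atoms by environment: 11× C → no; 1× S → match; 2× N → match; 1× O → match; 1× F → match.
Summing the matching environments: 1 + 2 + 1 + 1 = 5 matching atoms.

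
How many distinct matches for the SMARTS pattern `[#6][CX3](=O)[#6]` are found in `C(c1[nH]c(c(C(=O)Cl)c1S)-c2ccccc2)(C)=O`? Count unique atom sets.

1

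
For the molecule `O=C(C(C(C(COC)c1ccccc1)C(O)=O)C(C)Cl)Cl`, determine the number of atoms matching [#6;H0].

The query [#6;H0] means: any carbon with no attached hydrogen.
Check the 21 heavy atoms by environment: 1× C (H2) → no; 4× C (H1) → no; 2× C (H3) → no; 2× C (H0) → match; 3× O (H0) → no; 1× O (H1) → no; 2× Cl (H0) → no; 1× c (aromatic, H0) → match; 5× c (aromatic, H1) → no.
Summing the matching environments: 2 + 1 = 3 matching atoms.

3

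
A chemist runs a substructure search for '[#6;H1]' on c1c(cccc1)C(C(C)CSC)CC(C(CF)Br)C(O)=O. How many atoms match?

Check the 21 heavy atoms by environment: 3× C (H2) → no; 4× C (H1) → match; 1× F (H0) → no; 1× Br (H0) → no; 1× C (H0) → no; 1× O (H0) → no; 1× O (H1) → no; 1× S (H0) → no; 2× C (H3) → no; 1× c (aromatic, H0) → no; 5× c (aromatic, H1) → match.
Summing the matching environments: 4 + 5 = 9 matching atoms.

9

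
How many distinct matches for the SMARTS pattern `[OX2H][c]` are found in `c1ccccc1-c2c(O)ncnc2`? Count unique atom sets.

1

[OX2H][c] is the SMARTS for a phenol: a hydroxyl oxygen attached to an aromatic carbon.
Exactly one fragment in the molecule meets all constraints, giving 1 match.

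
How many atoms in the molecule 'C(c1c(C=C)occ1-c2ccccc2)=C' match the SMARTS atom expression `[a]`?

11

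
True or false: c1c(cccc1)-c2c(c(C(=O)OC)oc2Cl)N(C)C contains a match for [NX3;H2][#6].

The pattern [NX3;H2][#6] describes a trivalent nitrogen with two H attached to carbon — a primary amine.
The closest candidate here is a dimethylamino group (-N(CH3)2), but the nitrogen has H0, not H2. No other fragment satisfies the full query, so there is no match.

False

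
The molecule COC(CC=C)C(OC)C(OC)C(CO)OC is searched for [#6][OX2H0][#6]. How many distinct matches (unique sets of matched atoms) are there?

[#6][OX2H0][#6] is the SMARTS for an ether: an aliphatic oxygen bridging two carbons with no H on the oxygen.
The molecule carries 4 separate instances of a methoxy ether (-OCH3) meeting every constraint; each maps to a distinct set of atoms, giving 4 matches.

4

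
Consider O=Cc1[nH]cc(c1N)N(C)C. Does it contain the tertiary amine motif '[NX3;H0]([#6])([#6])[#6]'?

The pattern [NX3;H0]([#6])([#6])[#6] describes a trivalent nitrogen with no H, bonded to three carbons — a tertiary amine.
The molecule carries a dimethylamino group (-N(CH3)2), whose atoms satisfy every constraint of the query, so the pattern matches.

Yes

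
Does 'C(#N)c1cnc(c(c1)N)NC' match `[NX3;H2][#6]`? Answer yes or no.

The pattern [NX3;H2][#6] describes a trivalent nitrogen with two H attached to carbon — a primary amine.
The molecule carries a primary amino group (-NH2), whose atoms satisfy every constraint of the query, so the pattern matches.

Yes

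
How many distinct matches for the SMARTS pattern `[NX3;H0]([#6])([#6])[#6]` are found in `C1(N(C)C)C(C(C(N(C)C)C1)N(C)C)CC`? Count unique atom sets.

3

[NX3;H0]([#6])([#6])[#6] is the SMARTS for a tertiary amine: a trivalent nitrogen with no H, bonded to three carbons.
The molecule carries 3 separate instances of a dimethylamino group (-N(CH3)2) meeting every constraint; each maps to a distinct set of atoms, giving 3 matches.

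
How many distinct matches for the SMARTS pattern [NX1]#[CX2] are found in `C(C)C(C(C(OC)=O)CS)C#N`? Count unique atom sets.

[NX1]#[CX2] is the SMARTS for a nitrile: a nitrogen triple-bonded to a two-connected carbon.
Exactly one fragment in the molecule meets all constraints, giving 1 match.

1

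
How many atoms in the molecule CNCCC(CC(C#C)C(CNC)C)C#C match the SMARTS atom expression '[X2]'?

4

The query [X2] means: any atom with exactly two total connections (bonds + H).
Check the 16 heavy atoms by environment: 10× C (X4) → no; 4× C (X2) → match; 2× N (X3) → no.
That gives 4 matching atoms.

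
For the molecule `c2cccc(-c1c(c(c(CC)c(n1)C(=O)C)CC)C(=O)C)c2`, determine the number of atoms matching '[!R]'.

10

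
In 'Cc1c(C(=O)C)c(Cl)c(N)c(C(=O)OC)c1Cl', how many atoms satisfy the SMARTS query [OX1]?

2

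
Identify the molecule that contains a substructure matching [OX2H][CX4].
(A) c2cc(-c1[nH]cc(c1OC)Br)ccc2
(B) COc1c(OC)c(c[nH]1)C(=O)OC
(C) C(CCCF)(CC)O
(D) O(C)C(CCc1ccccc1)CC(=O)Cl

C

[OX2H][CX4] describes a hydroxyl oxygen bound to an sp3 (X4) carbon (an aliphatic alcohol).
(A) has a methoxy ether (-OCH3) but the oxygen has H0 (ether), not H1.
(B) has a methoxy ether (-OCH3) but the oxygen has H0 (ether), not H1.
(C) contains a hydroxyl group (-OH), which satisfies every atom and bond constraint.
(D) has a methoxy ether (-OCH3) but the oxygen has H0 (ether), not H1.
So the answer is (C).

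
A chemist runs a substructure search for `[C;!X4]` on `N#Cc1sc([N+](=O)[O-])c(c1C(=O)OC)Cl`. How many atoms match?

2

Check the 15 heavy atoms by environment: 1× s (aromatic, X2) → no; 4× c (aromatic, X3) → no; 1× Cl (X1) → no; 1× C (X2) → match; 1× N (X1) → no; 1× N (charge +1, X3) → no; 1× O (charge -1, X1) → no; 2× O (X1) → no; 1× C (X3) → match; 1× O (X2) → no; 1× C (X4) → no.
Summing the matching environments: 1 + 1 = 2 matching atoms.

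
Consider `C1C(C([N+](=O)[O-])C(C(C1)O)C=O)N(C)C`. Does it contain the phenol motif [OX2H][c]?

No

The pattern [OX2H][c] describes a hydroxyl oxygen attached to an aromatic carbon — a phenol.
The closest candidate here is a hydroxyl group (-OH), but the -OH is on an aliphatic carbon, not an aromatic c. No other fragment satisfies the full query, so there is no match.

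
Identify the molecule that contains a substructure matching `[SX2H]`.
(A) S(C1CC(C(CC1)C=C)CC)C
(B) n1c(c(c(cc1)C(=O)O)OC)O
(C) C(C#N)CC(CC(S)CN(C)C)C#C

C

[SX2H] describes an aliphatic sulfur with two connections, one being H (a thiol).
(A) has a methylthio ether (-SCH3) but the sulfur has H0 (bonded to two carbons), not H1.
(B) has a hydroxyl group (-OH) but it is an -OH, not an -SH.
(C) contains a thiol (-SH), which satisfies every atom and bond constraint.
So the answer is (C).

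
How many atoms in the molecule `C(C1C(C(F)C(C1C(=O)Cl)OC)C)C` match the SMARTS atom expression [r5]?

The query [r5] means: r5 matches atoms in a five-membered ring.
Check the 14 heavy atoms by environment: 5× C (in 5-ring) → match; 1× F (acyclic) → no; 5× C (acyclic) → no; 2× O (acyclic) → no; 1× Cl (acyclic) → no.
That gives 5 matching atoms.

5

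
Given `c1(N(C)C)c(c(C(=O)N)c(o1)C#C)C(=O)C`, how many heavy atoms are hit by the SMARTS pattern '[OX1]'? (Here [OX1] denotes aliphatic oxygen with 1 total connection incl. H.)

The query [OX1] means: aliphatic oxygen with one total connection — typically a carbonyl =O or an oxide.
Check the 16 heavy atoms by environment: 1× o (aromatic, X2) → no; 4× c (aromatic, X3) → no; 2× C (X3) → no; 2× O (X1) → match; 3× C (X4) → no; 2× C (X2) → no; 2× N (X3) → no.
That gives 2 matching atoms.

2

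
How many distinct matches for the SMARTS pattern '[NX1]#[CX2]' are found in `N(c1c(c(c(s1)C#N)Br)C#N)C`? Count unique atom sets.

[NX1]#[CX2] is the SMARTS for a nitrile: a nitrogen triple-bonded to a two-connected carbon.
The molecule carries 2 separate instances of a nitrile (-C#N) meeting every constraint; each maps to a distinct set of atoms, giving 2 matches.

2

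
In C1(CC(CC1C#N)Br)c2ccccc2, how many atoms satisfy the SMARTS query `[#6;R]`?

11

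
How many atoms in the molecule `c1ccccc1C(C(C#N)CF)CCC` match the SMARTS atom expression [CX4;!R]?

6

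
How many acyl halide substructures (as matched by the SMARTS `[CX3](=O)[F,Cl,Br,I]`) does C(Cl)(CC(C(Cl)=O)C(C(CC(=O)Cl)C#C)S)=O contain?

[CX3](=O)[F,Cl,Br,I] is the SMARTS for an acyl halide: a carbonyl carbon bonded to a halogen.
The molecule carries 3 separate instances of an acyl chloride (-C(=O)Cl) meeting every constraint; each maps to a distinct set of atoms, giving 3 matches.

3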